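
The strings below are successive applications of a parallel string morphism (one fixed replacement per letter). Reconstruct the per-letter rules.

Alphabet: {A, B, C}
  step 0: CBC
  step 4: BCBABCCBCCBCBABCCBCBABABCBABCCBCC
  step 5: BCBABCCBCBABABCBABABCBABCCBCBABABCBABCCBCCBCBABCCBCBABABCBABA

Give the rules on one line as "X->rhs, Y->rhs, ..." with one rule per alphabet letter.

A->C, B->BC, C->BA

  step 4 ⇒ step 5: BCBABCCBCCBCBABCCBCBABABCBABCCBCC ⇒ BC·BA·BC·C·BC·BA·BA·BC·BA·BA·BC·BA·BC·C·BC·BA·BA·BC·BA·BC·C·BC·C·BC·BA·BC·C·BC·BA·BA·BC·BA·BA
    A ↦ C
    B ↦ BC
    C ↦ BA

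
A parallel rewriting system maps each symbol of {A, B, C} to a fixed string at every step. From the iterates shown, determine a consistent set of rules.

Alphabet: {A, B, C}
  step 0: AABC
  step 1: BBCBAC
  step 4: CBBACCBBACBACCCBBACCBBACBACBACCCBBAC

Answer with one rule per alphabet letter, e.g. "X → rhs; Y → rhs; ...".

  step 0 ⇒ step 1: AABC ⇒ B·B·C·BAC
    A ↦ B
    B ↦ C
    C ↦ BAC

A->B, B->C, C->BAC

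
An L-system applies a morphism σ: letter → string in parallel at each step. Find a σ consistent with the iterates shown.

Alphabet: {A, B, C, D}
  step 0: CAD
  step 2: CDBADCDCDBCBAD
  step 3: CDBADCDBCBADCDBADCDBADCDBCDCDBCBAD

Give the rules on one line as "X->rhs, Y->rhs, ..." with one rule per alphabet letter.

A->C, B->CDB, C->CD, D->BAD

  step 2 ⇒ step 3: CDBADCDCDBCBAD ⇒ CD·BAD·CDB·C·BAD·CD·BAD·CD·BAD·CDB·CD·CDB·C·BAD
    A ↦ C
    B ↦ CDB
    C ↦ CD
    D ↦ BAD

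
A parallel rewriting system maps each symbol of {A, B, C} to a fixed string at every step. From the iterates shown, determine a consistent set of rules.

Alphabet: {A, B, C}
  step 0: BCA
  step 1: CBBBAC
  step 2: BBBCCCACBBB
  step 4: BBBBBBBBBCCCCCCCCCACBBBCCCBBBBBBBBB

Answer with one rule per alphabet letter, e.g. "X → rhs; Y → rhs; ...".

A->AC, B->C, C->BBB

  step 1 ⇒ step 2: CBBBAC ⇒ BBB·C·C·C·AC·BBB
    A ↦ AC
    B ↦ C
    C ↦ BBB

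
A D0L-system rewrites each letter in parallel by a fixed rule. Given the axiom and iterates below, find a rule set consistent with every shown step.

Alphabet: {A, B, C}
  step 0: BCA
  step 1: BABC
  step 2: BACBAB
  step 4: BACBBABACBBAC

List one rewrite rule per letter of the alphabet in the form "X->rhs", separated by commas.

  step 1 ⇒ step 2: BABC ⇒ BA·C·BA·B
    A ↦ C
    B ↦ BA
    C ↦ B

A->C, B->BA, C->B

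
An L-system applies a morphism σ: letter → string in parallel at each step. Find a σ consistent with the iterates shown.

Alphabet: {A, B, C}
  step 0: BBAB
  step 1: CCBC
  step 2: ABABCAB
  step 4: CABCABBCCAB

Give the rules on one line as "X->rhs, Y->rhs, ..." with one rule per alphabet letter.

  step 1 ⇒ step 2: CCBC ⇒ AB·AB·C·AB
    B ↦ C
    C ↦ AB
  step 0 ⇒ step 1: BBAB ⇒ C·C·B·C
    A ↦ B

A->B, B->C, C->AB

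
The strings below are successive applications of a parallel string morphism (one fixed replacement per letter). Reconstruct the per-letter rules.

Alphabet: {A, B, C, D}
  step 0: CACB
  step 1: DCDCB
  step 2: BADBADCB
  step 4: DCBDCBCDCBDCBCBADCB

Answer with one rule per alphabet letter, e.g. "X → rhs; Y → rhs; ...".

A->C, B->CB, C->D, D->BA

  step 1 ⇒ step 2: DCDCB ⇒ BA·D·BA·D·CB
    B ↦ CB
    C ↦ D
    D ↦ BA
  step 0 ⇒ step 1: CACB ⇒ D·C·D·CB
    A ↦ C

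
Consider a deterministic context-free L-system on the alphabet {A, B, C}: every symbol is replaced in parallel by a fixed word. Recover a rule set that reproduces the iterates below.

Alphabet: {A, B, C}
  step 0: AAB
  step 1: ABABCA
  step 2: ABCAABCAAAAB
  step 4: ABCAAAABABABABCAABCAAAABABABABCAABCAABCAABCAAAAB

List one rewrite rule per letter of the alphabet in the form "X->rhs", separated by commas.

A->AB, B->CA, C->AA

  step 1 ⇒ step 2: ABABCA ⇒ AB·CA·AB·CA·AA·AB
    A ↦ AB
    B ↦ CA
    C ↦ AA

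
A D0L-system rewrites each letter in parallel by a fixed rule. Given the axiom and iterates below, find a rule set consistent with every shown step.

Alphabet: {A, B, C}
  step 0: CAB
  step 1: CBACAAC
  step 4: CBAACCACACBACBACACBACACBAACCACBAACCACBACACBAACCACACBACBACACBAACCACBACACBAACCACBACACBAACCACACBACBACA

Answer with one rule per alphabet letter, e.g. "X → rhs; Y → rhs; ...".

  step 0 ⇒ step 1: CAB ⇒ CBA·CA·AC
    A ↦ CA
    B ↦ AC
    C ↦ CBA

A->CA, B->AC, C->CBA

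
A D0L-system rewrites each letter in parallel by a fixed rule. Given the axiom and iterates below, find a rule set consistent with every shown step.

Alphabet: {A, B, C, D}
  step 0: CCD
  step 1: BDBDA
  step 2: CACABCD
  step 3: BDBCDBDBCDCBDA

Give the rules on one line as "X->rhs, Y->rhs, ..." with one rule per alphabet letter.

A->BCD, B->C, C->BD, D->A

  step 2 ⇒ step 3: CACABCD ⇒ BD·BCD·BD·BCD·C·BD·A
    A ↦ BCD
    B ↦ C
    C ↦ BD
    D ↦ A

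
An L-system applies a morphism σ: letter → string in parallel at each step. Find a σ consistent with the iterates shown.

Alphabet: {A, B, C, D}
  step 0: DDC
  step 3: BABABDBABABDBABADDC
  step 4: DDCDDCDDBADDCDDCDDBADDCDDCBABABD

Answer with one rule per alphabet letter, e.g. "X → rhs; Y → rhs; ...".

  step 3 ⇒ step 4: BABABDBABABDBABADDC ⇒ DD·C·DD·C·DD·BA·DD·C·DD·C·DD·BA·DD·C·DD·C·BA·BA·BD
    A ↦ C
    B ↦ DD
    C ↦ BD
    D ↦ BA

A->C, B->DD, C->BD, D->BA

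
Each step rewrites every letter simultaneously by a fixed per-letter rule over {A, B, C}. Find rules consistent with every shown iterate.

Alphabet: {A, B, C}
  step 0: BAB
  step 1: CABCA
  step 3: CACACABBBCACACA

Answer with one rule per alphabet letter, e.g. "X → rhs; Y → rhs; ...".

A->B, B->CA, C->BB

  step 0 ⇒ step 1: BAB ⇒ CA·B·CA
    A ↦ B
    B ↦ CA
    C ↦ BB  (constrained at step 1)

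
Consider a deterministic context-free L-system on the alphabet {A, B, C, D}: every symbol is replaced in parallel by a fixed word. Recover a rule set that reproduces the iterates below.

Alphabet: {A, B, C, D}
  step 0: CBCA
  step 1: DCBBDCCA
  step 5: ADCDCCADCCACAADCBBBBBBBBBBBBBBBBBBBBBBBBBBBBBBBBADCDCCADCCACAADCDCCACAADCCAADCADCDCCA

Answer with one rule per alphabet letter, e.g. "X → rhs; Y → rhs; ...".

A->CA, B->BB, C->DC, D->A

  step 0 ⇒ step 1: CBCA ⇒ DC·BB·DC·CA
    A ↦ CA
    B ↦ BB
    C ↦ DC
    D ↦ A  (constrained at step 1)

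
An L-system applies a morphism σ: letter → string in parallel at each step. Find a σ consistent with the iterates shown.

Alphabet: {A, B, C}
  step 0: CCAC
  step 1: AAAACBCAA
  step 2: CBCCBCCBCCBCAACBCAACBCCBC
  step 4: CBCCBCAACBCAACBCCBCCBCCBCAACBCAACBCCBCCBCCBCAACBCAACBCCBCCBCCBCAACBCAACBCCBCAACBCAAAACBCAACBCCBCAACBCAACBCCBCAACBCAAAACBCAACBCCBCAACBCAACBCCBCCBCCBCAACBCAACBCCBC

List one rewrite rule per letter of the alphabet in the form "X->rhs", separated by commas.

  step 1 ⇒ step 2: AAAACBCAA ⇒ CBC·CBC·CBC·CBC·AA·CBC·AA·CBC·CBC
    A ↦ CBC
    B ↦ CBC
    C ↦ AA

A->CBC, B->CBC, C->AA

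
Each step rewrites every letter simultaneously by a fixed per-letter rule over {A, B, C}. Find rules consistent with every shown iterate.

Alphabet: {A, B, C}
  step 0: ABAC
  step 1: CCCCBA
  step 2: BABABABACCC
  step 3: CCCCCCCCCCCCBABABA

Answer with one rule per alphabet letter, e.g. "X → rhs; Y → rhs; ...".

  step 2 ⇒ step 3: BABABABACCC ⇒ CC·C·CC·C·CC·C·CC·C·BA·BA·BA
    A ↦ C
    B ↦ CC
    C ↦ BA

A->C, B->CC, C->BA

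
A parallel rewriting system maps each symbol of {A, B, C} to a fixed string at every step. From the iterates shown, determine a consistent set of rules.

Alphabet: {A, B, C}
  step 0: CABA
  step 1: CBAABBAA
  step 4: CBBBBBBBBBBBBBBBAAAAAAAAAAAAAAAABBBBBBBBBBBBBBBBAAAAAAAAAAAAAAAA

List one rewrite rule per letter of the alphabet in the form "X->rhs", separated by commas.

  step 0 ⇒ step 1: CABA ⇒ CB·AA·BB·AA
    A ↦ AA
    B ↦ BB
    C ↦ CB

A->AA, B->BB, C->CB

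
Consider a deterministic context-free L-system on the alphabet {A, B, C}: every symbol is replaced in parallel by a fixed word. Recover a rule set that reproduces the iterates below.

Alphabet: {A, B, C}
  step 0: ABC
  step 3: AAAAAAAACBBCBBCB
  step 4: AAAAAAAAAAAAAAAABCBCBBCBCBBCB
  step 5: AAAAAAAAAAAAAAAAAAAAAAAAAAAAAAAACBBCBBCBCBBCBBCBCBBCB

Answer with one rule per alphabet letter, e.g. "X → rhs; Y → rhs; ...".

A->AA, B->CB, C->B

  step 4 ⇒ step 5: AAAAAAAAAAAAAAAABCBCBBCBCBBCB ⇒ AA·AA·AA·AA·AA·AA·AA·AA·AA·AA·AA·AA·AA·AA·AA·AA·CB·B·CB·B·CB·CB·B·CB·B·CB·CB·B·CB
    A ↦ AA
    B ↦ CB
    C ↦ B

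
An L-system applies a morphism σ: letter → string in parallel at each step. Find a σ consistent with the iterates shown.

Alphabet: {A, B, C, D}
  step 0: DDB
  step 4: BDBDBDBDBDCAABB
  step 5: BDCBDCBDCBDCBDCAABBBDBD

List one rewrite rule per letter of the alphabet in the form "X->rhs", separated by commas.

A->B, B->BD, C->AA, D->C

  step 4 ⇒ step 5: BDBDBDBDBDCAABB ⇒ BD·C·BD·C·BD·C·BD·C·BD·C·AA·B·B·BD·BD
    A ↦ B
    B ↦ BD
    C ↦ AA
    D ↦ C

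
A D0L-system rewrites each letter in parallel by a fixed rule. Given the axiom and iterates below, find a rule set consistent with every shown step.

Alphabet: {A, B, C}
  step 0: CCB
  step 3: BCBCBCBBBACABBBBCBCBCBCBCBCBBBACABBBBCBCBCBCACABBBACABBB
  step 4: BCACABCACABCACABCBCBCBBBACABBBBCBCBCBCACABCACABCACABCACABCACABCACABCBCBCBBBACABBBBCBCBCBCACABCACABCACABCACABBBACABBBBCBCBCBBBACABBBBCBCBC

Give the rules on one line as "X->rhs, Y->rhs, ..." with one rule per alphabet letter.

  step 3 ⇒ step 4: BCBCBCBBBACABBBBCBCBCBCBCBCBBBACABBBBCBCBCBCACABBBACABBB ⇒ BC·ACA·BC·ACA·BC·ACA·BC·BC·BC·BBB·ACA·BBB·BC·BC·BC·BC·ACA·BC·ACA·BC·ACA·BC·ACA·BC·ACA·BC·ACA·BC·BC·BC·BBB·ACA·BBB·BC·BC·BC·BC·ACA·BC·ACA·BC·ACA·BC·ACA·BBB·ACA·BBB·BC·BC·BC·BBB·ACA·BBB·BC·BC·BC
    A ↦ BBB
    B ↦ BC
    C ↦ ACA

A->BBB, B->BC, C->ACA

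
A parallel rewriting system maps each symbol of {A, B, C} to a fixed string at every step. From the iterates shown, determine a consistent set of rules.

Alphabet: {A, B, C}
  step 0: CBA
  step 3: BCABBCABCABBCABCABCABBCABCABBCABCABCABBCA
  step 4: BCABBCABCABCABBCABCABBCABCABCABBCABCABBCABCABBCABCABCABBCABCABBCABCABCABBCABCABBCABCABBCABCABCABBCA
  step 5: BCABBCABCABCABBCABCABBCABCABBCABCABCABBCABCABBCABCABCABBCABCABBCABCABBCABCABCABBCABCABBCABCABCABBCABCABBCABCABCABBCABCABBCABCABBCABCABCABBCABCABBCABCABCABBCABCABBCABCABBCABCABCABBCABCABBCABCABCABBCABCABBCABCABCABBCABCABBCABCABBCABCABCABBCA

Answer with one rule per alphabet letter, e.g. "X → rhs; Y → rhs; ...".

  step 4 ⇒ step 5: BCABBCABCABCABBCABCABBCABCABCABBCABCABBCABCABBCABCABCABBCABCABBCABCABCABBCABCABBCABCABBCABCABCABBCA ⇒ BCA·B·BCA·BCA·BCA·B·BCA·BCA·B·BCA·BCA·B·BCA·BCA·BCA·B·BCA·BCA·B·BCA·BCA·BCA·B·BCA·BCA·B·BCA·BCA·B·BCA·BCA·BCA·B·BCA·BCA·B·BCA·BCA·BCA·B·BCA·BCA·B·BCA·BCA·BCA·B·BCA·BCA·B·BCA·BCA·B·BCA·BCA·BCA·B·BCA·BCA·B·BCA·BCA·BCA·B·BCA·BCA·B·BCA·BCA·B·BCA·BCA·BCA·B·BCA·BCA·B·BCA·BCA·BCA·B·BCA·BCA·B·BCA·BCA·BCA·B·BCA·BCA·B·BCA·BCA·B·BCA·BCA·BCA·B·BCA
    A ↦ BCA
    B ↦ BCA
    C ↦ B

A->BCA, B->BCA, C->B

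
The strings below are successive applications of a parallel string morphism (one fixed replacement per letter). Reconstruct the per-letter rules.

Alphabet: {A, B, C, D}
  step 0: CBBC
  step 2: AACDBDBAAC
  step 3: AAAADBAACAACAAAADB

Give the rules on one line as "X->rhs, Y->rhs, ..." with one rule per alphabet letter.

A->AA, B->C, C->DB, D->AA

  step 2 ⇒ step 3: AACDBDBAAC ⇒ AA·AA·DB·AA·C·AA·C·AA·AA·DB
    A ↦ AA
    B ↦ C
    C ↦ DB
    D ↦ AA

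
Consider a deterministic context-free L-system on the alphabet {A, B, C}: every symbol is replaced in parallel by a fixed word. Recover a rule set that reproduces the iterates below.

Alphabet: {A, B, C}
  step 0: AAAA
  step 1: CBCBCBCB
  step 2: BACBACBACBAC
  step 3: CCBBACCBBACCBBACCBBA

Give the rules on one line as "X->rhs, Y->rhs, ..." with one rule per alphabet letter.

  step 2 ⇒ step 3: BACBACBACBAC ⇒ C·CB·BA·C·CB·BA·C·CB·BA·C·CB·BA
    A ↦ CB
    B ↦ C
    C ↦ BA

A->CB, B->C, C->BA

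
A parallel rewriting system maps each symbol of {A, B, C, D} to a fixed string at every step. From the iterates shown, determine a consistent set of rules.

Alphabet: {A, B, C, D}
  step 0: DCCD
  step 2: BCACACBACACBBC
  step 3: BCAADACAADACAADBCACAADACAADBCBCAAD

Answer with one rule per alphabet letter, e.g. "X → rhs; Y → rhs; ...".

  step 2 ⇒ step 3: BCACACBACACBBC ⇒ BC·AAD·AC·AAD·AC·AAD·BC·AC·AAD·AC·AAD·BC·BC·AAD
    A ↦ AC
    B ↦ BC
    C ↦ AAD
    D ↦ B  (constrained at step 0)

A->AC, B->BC, C->AAD, D->B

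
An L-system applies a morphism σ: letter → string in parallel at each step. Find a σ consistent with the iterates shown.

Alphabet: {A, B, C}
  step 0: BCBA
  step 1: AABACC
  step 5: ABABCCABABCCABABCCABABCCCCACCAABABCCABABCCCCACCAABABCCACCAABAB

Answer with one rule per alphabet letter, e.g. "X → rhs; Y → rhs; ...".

  step 0 ⇒ step 1: BCBA ⇒ A·AB·A·CC
    A ↦ CC
    B ↦ A
    C ↦ AB

A->CC, B->A, C->AB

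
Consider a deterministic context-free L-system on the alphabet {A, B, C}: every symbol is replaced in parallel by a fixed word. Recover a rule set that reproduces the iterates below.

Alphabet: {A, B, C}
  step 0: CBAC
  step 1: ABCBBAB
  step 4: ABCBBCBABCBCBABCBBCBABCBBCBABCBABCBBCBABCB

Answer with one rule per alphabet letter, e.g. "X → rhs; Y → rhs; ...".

A->B, B->CB, C->AB

  step 0 ⇒ step 1: CBAC ⇒ AB·CB·B·AB
    A ↦ B
    B ↦ CB
    C ↦ AB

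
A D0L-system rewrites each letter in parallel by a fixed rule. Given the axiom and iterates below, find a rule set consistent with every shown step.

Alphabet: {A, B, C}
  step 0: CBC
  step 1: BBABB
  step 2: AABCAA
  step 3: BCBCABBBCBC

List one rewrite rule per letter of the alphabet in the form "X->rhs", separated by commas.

A->BC, B->A, C->BB

  step 2 ⇒ step 3: AABCAA ⇒ BC·BC·A·BB·BC·BC
    A ↦ BC
    B ↦ A
    C ↦ BB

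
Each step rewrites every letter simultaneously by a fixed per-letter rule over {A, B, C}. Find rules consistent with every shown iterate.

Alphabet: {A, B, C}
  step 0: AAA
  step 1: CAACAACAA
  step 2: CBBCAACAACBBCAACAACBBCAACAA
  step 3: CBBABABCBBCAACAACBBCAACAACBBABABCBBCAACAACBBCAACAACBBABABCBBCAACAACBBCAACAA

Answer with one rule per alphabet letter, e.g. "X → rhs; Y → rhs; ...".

A->CAA, B->AB, C->CBB

  step 2 ⇒ step 3: CBBCAACAACBBCAACAACBBCAACAA ⇒ CBB·AB·AB·CBB·CAA·CAA·CBB·CAA·CAA·CBB·AB·AB·CBB·CAA·CAA·CBB·CAA·CAA·CBB·AB·AB·CBB·CAA·CAA·CBB·CAA·CAA
    A ↦ CAA
    B ↦ AB
    C ↦ CBB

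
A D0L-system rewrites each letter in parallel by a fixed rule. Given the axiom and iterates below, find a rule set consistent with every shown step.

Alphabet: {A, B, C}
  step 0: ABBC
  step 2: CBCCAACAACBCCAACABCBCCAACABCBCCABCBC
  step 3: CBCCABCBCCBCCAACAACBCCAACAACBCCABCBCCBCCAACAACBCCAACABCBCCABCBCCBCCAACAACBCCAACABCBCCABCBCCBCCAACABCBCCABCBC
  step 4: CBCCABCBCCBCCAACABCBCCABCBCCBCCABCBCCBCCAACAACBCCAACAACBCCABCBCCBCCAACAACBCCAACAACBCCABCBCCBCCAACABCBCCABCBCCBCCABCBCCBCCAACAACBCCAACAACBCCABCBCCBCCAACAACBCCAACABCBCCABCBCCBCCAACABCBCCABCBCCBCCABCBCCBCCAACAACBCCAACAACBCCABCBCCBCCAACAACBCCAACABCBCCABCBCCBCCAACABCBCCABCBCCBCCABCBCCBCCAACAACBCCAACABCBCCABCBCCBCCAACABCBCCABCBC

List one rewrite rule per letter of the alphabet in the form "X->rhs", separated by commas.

  step 3 ⇒ step 4: CBCCABCBCCBCCAACAACBCCAACAACBCCABCBCCBCCAACAACBCCAACABCBCCABCBCCBCCAACAACBCCAACABCBCCABCBCCBCCAACABCBCCABCBC ⇒ CBC·CAB·CBC·CBC·CAA·CAB·CBC·CAB·CBC·CBC·CAB·CBC·CBC·CAA·CAA·CBC·CAA·CAA·CBC·CAB·CBC·CBC·CAA·CAA·CBC·CAA·CAA·CBC·CAB·CBC·CBC·CAA·CAB·CBC·CAB·CBC·CBC·CAB·CBC·CBC·CAA·CAA·CBC·CAA·CAA·CBC·CAB·CBC·CBC·CAA·CAA·CBC·CAA·CAB·CBC·CAB·CBC·CBC·CAA·CAB·CBC·CAB·CBC·CBC·CAB·CBC·CBC·CAA·CAA·CBC·CAA·CAA·CBC·CAB·CBC·CBC·CAA·CAA·CBC·CAA·CAB·CBC·CAB·CBC·CBC·CAA·CAB·CBC·CAB·CBC·CBC·CAB·CBC·CBC·CAA·CAA·CBC·CAA·CAB·CBC·CAB·CBC·CBC·CAA·CAB·CBC·CAB·CBC
    A ↦ CAA
    B ↦ CAB
    C ↦ CBC

A->CAA, B->CAB, C->CBC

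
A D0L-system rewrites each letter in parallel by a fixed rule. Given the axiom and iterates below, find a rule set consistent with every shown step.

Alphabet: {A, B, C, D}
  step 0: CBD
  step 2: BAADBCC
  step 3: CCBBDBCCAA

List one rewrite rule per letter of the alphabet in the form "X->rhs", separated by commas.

  step 2 ⇒ step 3: BAADBCC ⇒ CC·B·B·DB·CC·A·A
    A ↦ B
    B ↦ CC
    C ↦ A
    D ↦ DB

A->B, B->CC, C->A, D->DB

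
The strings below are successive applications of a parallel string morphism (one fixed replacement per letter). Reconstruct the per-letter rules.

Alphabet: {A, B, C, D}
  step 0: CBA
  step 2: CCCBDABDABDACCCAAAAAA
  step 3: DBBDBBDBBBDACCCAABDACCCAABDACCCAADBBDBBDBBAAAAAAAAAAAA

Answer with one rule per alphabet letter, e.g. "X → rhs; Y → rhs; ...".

  step 2 ⇒ step 3: CCCBDABDABDACCCAAAAAA ⇒ DBB·DBB·DBB·BDA·CCC·AA·BDA·CCC·AA·BDA·CCC·AA·DBB·DBB·DBB·AA·AA·AA·AA·AA·AA
    A ↦ AA
    B ↦ BDA
    C ↦ DBB
    D ↦ CCC

A->AA, B->BDA, C->DBB, D->CCC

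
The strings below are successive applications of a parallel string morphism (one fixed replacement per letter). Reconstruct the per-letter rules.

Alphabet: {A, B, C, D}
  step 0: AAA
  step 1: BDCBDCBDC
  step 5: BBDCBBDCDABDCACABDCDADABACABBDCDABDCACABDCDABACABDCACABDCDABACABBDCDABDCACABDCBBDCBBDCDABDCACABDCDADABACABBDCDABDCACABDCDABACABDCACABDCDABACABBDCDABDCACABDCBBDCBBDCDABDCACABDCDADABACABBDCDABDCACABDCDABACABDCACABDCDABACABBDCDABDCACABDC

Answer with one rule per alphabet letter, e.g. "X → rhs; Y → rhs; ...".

A->BDC, B->DA, C->ACA, D->B

  step 0 ⇒ step 1: AAA ⇒ BDC·BDC·BDC
    A ↦ BDC
    B ↦ DA  (constrained at step 1)
    C ↦ ACA  (constrained at step 1)
    D ↦ B  (constrained at step 1)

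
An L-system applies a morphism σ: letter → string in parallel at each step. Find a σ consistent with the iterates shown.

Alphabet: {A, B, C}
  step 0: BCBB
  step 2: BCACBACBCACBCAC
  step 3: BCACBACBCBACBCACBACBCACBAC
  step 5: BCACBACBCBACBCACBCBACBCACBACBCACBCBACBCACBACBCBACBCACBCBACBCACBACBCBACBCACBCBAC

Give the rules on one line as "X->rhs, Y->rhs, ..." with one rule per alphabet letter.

  step 2 ⇒ step 3: BCACBACBCACBCAC ⇒ BC·AC·B·AC·BC·B·AC·BC·AC·B·AC·BC·AC·B·AC
    A ↦ B
    B ↦ BC
    C ↦ AC

A->B, B->BC, C->AC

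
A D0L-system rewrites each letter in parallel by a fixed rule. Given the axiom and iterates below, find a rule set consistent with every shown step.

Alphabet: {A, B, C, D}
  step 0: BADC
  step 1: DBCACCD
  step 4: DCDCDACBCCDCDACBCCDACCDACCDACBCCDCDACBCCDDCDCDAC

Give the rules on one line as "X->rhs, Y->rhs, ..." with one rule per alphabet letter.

  step 0 ⇒ step 1: BADC ⇒ D·BC·AC·CD
    A ↦ BC
    B ↦ D
    C ↦ CD
    D ↦ AC

A->BC, B->D, C->CD, D->AC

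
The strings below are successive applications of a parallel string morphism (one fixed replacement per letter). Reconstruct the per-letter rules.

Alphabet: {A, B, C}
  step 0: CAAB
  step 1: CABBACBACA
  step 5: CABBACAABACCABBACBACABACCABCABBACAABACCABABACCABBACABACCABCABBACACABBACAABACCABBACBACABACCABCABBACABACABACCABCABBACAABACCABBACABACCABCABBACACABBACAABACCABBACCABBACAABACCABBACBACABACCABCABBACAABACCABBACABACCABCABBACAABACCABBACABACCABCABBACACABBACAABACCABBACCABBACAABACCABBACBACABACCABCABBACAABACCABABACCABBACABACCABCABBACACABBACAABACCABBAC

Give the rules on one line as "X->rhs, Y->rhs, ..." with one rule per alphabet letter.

A->BAC, B->A, C->CAB

  step 0 ⇒ step 1: CAAB ⇒ CAB·BAC·BAC·A
    A ↦ BAC
    B ↦ A
    C ↦ CAB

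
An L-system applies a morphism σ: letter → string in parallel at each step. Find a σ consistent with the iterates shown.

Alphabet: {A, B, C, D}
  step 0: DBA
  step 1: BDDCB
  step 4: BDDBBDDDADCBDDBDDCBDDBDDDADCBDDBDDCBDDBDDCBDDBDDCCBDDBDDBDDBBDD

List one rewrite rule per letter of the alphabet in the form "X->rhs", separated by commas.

  step 0 ⇒ step 1: DBA ⇒ BDD·C·B
    A ↦ B
    B ↦ C
    D ↦ BDD
    C ↦ DAD  (constrained at step 1)

A->B, B->C, C->DAD, D->BDD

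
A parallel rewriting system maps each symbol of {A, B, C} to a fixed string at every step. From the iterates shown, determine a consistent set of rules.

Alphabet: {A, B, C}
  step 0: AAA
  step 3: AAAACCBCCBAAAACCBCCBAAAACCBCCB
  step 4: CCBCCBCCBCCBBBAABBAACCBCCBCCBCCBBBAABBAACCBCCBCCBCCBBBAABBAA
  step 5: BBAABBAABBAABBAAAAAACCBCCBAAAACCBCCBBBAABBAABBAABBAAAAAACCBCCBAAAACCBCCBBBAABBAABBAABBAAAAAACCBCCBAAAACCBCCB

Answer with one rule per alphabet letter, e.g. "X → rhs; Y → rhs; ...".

A->CCB, B->AA, C->B

  step 4 ⇒ step 5: CCBCCBCCBCCBBBAABBAACCBCCBCCBCCBBBAABBAACCBCCBCCBCCBBBAABBAA ⇒ B·B·AA·B·B·AA·B·B·AA·B·B·AA·AA·AA·CCB·CCB·AA·AA·CCB·CCB·B·B·AA·B·B·AA·B·B·AA·B·B·AA·AA·AA·CCB·CCB·AA·AA·CCB·CCB·B·B·AA·B·B·AA·B·B·AA·B·B·AA·AA·AA·CCB·CCB·AA·AA·CCB·CCB
    A ↦ CCB
    B ↦ AA
    C ↦ B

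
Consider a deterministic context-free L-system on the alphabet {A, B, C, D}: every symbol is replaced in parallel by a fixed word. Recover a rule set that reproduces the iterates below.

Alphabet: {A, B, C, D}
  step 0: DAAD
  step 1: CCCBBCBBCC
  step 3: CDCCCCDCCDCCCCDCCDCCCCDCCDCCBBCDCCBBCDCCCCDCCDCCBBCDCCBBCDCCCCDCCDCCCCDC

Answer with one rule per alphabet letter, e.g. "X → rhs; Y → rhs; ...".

A->CBB, B->CA, C->CDC, D->CC

  step 0 ⇒ step 1: DAAD ⇒ CC·CBB·CBB·CC
    A ↦ CBB
    D ↦ CC
    B ↦ CA  (constrained at step 1)
    C ↦ CDC  (constrained at step 1)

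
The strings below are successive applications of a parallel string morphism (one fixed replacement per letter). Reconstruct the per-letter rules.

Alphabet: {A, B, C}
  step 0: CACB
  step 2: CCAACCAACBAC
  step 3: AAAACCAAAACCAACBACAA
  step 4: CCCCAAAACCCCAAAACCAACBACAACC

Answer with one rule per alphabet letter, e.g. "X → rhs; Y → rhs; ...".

  step 3 ⇒ step 4: AAAACCAAAACCAACBACAA ⇒ C·C·C·C·AA·AA·C·C·C·C·AA·AA·C·C·AA·CBA·C·AA·C·C
    A ↦ C
    B ↦ CBA
    C ↦ AA

A->C, B->CBA, C->AA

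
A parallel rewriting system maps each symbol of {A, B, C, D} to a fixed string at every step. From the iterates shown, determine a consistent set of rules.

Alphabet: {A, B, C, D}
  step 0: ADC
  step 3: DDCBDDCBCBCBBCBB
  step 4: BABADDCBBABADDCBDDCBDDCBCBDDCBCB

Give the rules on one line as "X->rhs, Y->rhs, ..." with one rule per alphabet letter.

A->B, B->CB, C->DD, D->BA

  step 3 ⇒ step 4: DDCBDDCBCBCBBCBB ⇒ BA·BA·DD·CB·BA·BA·DD·CB·DD·CB·DD·CB·CB·DD·CB·CB
    B ↦ CB
    C ↦ DD
    D ↦ BA
    A ↦ B  (constrained at step 0)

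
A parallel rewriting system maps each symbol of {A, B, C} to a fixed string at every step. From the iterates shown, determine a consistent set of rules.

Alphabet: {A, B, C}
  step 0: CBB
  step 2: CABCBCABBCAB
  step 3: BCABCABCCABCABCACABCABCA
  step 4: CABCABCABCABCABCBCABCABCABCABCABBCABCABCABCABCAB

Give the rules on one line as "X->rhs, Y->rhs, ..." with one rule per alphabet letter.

  step 3 ⇒ step 4: BCABCABCCABCABCACABCABCA ⇒ CA·BC·AB·CA·BC·AB·CA·BC·BC·AB·CA·BC·AB·CA·BC·AB·BC·AB·CA·BC·AB·CA·BC·AB
    A ↦ AB
    B ↦ CA
    C ↦ BC

A->AB, B->CA, C->BC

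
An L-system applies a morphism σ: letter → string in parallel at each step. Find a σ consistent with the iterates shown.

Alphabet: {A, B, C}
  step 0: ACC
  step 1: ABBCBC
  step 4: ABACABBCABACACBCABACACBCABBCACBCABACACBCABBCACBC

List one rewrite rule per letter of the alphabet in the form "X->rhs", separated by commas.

A->AB, B->AC, C->BC

  step 0 ⇒ step 1: ACC ⇒ AB·BC·BC
    A ↦ AB
    C ↦ BC
    B ↦ AC  (constrained at step 1)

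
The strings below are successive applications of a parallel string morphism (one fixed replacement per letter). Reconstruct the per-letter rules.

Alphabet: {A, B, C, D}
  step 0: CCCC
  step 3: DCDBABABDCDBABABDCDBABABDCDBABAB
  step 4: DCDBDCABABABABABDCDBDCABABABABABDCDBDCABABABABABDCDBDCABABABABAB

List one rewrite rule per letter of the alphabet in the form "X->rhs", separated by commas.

A->AB, B->AB, C->DB, D->DC

  step 3 ⇒ step 4: DCDBABABDCDBABABDCDBABABDCDBABAB ⇒ DC·DB·DC·AB·AB·AB·AB·AB·DC·DB·DC·AB·AB·AB·AB·AB·DC·DB·DC·AB·AB·AB·AB·AB·DC·DB·DC·AB·AB·AB·AB·AB
    A ↦ AB
    B ↦ AB
    C ↦ DB
    D ↦ DC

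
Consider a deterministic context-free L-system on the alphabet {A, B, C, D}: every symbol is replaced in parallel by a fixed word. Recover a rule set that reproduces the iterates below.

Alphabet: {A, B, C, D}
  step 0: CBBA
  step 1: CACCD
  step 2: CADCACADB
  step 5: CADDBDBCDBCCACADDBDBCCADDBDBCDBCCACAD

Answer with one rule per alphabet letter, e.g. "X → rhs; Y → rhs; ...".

A->D, B->C, C->CA, D->DB

  step 1 ⇒ step 2: CACCD ⇒ CA·D·CA·CA·DB
    A ↦ D
    C ↦ CA
    D ↦ DB
  step 0 ⇒ step 1: CBBA ⇒ CA·C·C·D
    B ↦ C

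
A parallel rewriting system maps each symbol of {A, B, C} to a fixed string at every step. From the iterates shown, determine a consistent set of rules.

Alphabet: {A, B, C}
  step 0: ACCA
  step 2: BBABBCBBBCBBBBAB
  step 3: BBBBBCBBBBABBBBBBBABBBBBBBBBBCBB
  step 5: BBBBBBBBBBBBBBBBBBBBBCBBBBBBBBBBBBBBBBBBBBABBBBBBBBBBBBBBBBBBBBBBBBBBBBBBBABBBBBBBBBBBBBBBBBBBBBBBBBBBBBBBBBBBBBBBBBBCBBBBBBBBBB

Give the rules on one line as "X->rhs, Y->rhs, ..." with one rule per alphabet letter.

A->BC, B->BB, C->AB

  step 2 ⇒ step 3: BBABBCBBBCBBBBAB ⇒ BB·BB·BC·BB·BB·AB·BB·BB·BB·AB·BB·BB·BB·BB·BC·BB
    A ↦ BC
    B ↦ BB
    C ↦ AB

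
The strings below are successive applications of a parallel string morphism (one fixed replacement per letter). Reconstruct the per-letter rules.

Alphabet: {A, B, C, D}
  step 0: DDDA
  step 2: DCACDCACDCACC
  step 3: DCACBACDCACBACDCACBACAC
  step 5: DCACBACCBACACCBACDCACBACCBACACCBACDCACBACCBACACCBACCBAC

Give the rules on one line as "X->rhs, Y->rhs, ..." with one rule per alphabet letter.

A->B, B->C, C->AC, D->DC

  step 2 ⇒ step 3: DCACDCACDCACC ⇒ DC·AC·B·AC·DC·AC·B·AC·DC·AC·B·AC·AC
    A ↦ B
    C ↦ AC
    D ↦ DC
    B ↦ C  (constrained at step 3)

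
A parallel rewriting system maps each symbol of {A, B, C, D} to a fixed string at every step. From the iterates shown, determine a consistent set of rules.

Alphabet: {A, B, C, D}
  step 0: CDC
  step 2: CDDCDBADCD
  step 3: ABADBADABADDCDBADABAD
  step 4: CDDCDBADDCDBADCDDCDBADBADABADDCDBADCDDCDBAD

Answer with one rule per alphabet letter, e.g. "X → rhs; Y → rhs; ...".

A->CD, B->D, C->A, D->BAD

  step 3 ⇒ step 4: ABADBADABADDCDBADABAD ⇒ CD·D·CD·BAD·D·CD·BAD·CD·D·CD·BAD·BAD·A·BAD·D·CD·BAD·CD·D·CD·BAD
    A ↦ CD
    B ↦ D
    C ↦ A
    D ↦ BAD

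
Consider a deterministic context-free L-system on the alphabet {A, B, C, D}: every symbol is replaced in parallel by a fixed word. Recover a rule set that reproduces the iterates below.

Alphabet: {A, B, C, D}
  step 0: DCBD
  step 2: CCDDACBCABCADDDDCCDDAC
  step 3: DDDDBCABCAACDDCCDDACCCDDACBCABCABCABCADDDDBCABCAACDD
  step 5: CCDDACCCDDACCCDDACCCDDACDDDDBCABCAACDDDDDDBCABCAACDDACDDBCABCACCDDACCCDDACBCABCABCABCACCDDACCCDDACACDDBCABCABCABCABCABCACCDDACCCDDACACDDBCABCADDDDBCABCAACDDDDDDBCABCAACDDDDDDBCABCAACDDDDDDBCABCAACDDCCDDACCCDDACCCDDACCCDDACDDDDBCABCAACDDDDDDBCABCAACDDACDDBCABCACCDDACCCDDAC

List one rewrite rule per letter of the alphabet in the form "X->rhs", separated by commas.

A->AC, B->CC, C->DD, D->BCA

  step 2 ⇒ step 3: CCDDACBCABCADDDDCCDDAC ⇒ DD·DD·BCA·BCA·AC·DD·CC·DD·AC·CC·DD·AC·BCA·BCA·BCA·BCA·DD·DD·BCA·BCA·AC·DD
    A ↦ AC
    B ↦ CC
    C ↦ DD
    D ↦ BCA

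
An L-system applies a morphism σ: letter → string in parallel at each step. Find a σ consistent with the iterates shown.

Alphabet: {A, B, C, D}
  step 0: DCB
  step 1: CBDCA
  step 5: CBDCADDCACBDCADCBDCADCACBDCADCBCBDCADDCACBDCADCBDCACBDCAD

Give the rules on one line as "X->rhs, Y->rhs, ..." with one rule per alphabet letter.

A->AD, B->A, C->DC, D->CB

  step 0 ⇒ step 1: DCB ⇒ CB·DC·A
    B ↦ A
    C ↦ DC
    D ↦ CB
    A ↦ AD  (constrained at step 1)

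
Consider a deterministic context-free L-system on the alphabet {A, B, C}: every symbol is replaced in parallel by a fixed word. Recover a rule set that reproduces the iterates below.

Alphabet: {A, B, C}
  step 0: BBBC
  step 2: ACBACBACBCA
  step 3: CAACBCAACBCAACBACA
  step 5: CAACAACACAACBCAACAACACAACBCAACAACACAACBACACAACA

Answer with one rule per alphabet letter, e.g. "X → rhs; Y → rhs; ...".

A->CA, B->CB, C->A

  step 2 ⇒ step 3: ACBACBACBCA ⇒ CA·A·CB·CA·A·CB·CA·A·CB·A·CA
    A ↦ CA
    B ↦ CB
    C ↦ A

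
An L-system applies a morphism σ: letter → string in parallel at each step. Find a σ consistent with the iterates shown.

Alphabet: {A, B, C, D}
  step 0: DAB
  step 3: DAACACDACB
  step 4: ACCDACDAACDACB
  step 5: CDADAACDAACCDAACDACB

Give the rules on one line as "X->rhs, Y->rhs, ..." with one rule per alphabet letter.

A->C, B->CB, C->DA, D->A

  step 4 ⇒ step 5: ACCDACDAACDACB ⇒ C·DA·DA·A·C·DA·A·C·C·DA·A·C·DA·CB
    A ↦ C
    B ↦ CB
    C ↦ DA
    D ↦ A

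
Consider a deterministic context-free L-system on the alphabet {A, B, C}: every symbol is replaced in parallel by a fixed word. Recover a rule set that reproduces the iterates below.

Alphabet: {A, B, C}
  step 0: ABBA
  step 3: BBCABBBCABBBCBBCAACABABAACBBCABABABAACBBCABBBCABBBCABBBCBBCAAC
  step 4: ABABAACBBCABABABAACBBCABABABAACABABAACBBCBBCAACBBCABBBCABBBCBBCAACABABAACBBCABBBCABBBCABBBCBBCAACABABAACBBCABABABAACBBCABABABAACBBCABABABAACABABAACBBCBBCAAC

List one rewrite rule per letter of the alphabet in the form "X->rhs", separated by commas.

A->BBC, B->AB, C->AAC

  step 3 ⇒ step 4: BBCABBBCABBBCBBCAACABABAACBBCABABABAACBBCABBBCABBBCABBBCBBCAAC ⇒ AB·AB·AAC·BBC·AB·AB·AB·AAC·BBC·AB·AB·AB·AAC·AB·AB·AAC·BBC·BBC·AAC·BBC·AB·BBC·AB·BBC·BBC·AAC·AB·AB·AAC·BBC·AB·BBC·AB·BBC·AB·BBC·BBC·AAC·AB·AB·AAC·BBC·AB·AB·AB·AAC·BBC·AB·AB·AB·AAC·BBC·AB·AB·AB·AAC·AB·AB·AAC·BBC·BBC·AAC
    A ↦ BBC
    B ↦ AB
    C ↦ AAC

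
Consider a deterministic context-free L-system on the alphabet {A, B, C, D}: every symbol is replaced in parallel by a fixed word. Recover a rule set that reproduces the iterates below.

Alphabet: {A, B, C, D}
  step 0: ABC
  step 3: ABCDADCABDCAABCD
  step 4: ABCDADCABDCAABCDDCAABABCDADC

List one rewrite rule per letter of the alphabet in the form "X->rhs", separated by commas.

A->AB, B->CD, C->A, D->DC

  step 3 ⇒ step 4: ABCDADCABDCAABCD ⇒ AB·CD·A·DC·AB·DC·A·AB·CD·DC·A·AB·AB·CD·A·DC
    A ↦ AB
    B ↦ CD
    C ↦ A
    D ↦ DC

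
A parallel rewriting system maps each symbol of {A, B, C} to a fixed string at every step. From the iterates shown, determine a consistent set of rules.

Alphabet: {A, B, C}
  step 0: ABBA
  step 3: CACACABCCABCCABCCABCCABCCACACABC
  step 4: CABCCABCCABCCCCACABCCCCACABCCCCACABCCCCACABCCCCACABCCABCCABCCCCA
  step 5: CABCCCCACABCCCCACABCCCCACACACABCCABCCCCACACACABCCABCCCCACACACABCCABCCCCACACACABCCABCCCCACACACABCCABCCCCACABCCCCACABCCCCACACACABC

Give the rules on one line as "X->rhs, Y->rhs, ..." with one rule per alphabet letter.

A->BC, B->CC, C->CA

  step 4 ⇒ step 5: CABCCABCCABCCCCACABCCCCACABCCCCACABCCCCACABCCCCACABCCABCCABCCCCA ⇒ CA·BC·CC·CA·CA·BC·CC·CA·CA·BC·CC·CA·CA·CA·CA·BC·CA·BC·CC·CA·CA·CA·CA·BC·CA·BC·CC·CA·CA·CA·CA·BC·CA·BC·CC·CA·CA·CA·CA·BC·CA·BC·CC·CA·CA·CA·CA·BC·CA·BC·CC·CA·CA·BC·CC·CA·CA·BC·CC·CA·CA·CA·CA·BC
    A ↦ BC
    B ↦ CC
    C ↦ CA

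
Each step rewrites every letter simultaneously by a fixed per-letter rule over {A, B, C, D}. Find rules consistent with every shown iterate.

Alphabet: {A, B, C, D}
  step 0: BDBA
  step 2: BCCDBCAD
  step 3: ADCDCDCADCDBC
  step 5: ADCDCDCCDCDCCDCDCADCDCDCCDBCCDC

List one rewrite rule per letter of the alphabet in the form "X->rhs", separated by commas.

  step 2 ⇒ step 3: BCCDBCAD ⇒ AD·CD·CD·C·AD·CD·B·C
    A ↦ B
    B ↦ AD
    C ↦ CD
    D ↦ C

A->B, B->AD, C->CD, D->C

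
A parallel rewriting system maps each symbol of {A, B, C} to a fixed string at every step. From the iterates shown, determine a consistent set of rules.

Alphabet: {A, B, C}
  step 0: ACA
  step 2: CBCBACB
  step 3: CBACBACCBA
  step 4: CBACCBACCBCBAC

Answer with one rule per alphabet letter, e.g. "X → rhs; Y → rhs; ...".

  step 3 ⇒ step 4: CBACBACCBA ⇒ CB·A·C·CB·A·C·CB·CB·A·C
    A ↦ C
    B ↦ A
    C ↦ CB

A->C, B->A, C->CB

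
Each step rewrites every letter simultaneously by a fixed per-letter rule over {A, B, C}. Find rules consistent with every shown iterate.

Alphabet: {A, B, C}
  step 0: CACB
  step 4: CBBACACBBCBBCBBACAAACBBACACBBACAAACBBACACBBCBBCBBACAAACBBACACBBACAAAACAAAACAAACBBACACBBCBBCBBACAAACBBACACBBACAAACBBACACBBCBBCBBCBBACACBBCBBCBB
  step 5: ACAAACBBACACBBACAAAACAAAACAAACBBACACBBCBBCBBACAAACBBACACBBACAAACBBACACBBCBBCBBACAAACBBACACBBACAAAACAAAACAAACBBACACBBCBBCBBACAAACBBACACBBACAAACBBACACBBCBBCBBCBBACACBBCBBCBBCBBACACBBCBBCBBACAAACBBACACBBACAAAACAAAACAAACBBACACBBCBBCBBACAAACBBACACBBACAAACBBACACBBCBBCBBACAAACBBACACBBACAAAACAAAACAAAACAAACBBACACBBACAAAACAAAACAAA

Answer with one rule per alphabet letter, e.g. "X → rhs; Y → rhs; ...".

A->CBB, B->A, C->ACA

  step 4 ⇒ step 5: CBBACACBBCBBCBBACAAACBBACACBBACAAACBBACACBBCBBCBBACAAACBBACACBBACAAAACAAAACAAACBBACACBBCBBCBBACAAACBBACACBBACAAACBBACACBBCBBCBBCBBACACBBCBBCBB ⇒ ACA·A·A·CBB·ACA·CBB·ACA·A·A·ACA·A·A·ACA·A·A·CBB·ACA·CBB·CBB·CBB·ACA·A·A·CBB·ACA·CBB·ACA·A·A·CBB·ACA·CBB·CBB·CBB·ACA·A·A·CBB·ACA·CBB·ACA·A·A·ACA·A·A·ACA·A·A·CBB·ACA·CBB·CBB·CBB·ACA·A·A·CBB·ACA·CBB·ACA·A·A·CBB·ACA·CBB·CBB·CBB·CBB·ACA·CBB·CBB·CBB·CBB·ACA·CBB·CBB·CBB·ACA·A·A·CBB·ACA·CBB·ACA·A·A·ACA·A·A·ACA·A·A·CBB·ACA·CBB·CBB·CBB·ACA·A·A·CBB·ACA·CBB·ACA·A·A·CBB·ACA·CBB·CBB·CBB·ACA·A·A·CBB·ACA·CBB·ACA·A·A·ACA·A·A·ACA·A·A·ACA·A·A·CBB·ACA·CBB·ACA·A·A·ACA·A·A·ACA·A·A
    A ↦ CBB
    B ↦ A
    C ↦ ACA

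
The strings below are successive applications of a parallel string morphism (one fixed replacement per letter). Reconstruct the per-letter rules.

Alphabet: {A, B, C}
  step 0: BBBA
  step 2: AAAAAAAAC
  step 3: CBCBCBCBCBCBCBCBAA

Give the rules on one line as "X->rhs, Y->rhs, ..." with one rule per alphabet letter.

  step 2 ⇒ step 3: AAAAAAAAC ⇒ CB·CB·CB·CB·CB·CB·CB·CB·AA
    A ↦ CB
    C ↦ AA
    B ↦ C  (constrained at step 0)

A->CB, B->C, C->AA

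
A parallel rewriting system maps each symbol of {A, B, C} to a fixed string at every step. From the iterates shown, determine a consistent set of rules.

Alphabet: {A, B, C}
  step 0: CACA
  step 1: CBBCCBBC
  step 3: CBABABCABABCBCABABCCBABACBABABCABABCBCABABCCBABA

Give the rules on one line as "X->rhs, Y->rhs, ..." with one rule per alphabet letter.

A->BC, B->ABA, C->CB

  step 0 ⇒ step 1: CACA ⇒ CB·BC·CB·BC
    A ↦ BC
    C ↦ CB
    B ↦ ABA  (constrained at step 1)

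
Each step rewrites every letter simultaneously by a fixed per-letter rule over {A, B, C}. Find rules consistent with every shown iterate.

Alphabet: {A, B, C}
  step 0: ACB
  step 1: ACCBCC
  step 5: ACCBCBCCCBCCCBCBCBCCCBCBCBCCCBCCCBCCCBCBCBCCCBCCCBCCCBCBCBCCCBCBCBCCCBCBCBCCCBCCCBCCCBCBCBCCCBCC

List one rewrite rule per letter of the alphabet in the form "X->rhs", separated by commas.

A->AC, B->CC, C->CB

  step 0 ⇒ step 1: ACB ⇒ AC·CB·CC
    A ↦ AC
    B ↦ CC
    C ↦ CB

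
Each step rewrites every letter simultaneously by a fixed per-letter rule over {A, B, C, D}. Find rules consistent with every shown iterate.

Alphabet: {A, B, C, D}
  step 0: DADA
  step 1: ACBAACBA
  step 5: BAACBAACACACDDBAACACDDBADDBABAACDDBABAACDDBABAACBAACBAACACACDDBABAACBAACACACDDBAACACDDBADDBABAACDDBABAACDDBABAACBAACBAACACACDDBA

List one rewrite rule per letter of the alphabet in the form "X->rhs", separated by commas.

A->BA, B->DD, C->AC, D->AC

  step 0 ⇒ step 1: DADA ⇒ AC·BA·AC·BA
    A ↦ BA
    D ↦ AC
    B ↦ DD  (constrained at step 1)
    C ↦ AC  (constrained at step 1)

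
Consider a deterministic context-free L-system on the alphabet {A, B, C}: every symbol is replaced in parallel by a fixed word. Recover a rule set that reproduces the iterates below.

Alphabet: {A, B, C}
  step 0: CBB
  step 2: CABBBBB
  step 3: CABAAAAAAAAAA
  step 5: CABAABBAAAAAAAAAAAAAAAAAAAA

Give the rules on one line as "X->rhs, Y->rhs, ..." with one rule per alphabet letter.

  step 2 ⇒ step 3: CABBBBB ⇒ CA·B·AA·AA·AA·AA·AA
    A ↦ B
    B ↦ AA
    C ↦ CA

A->B, B->AA, C->CA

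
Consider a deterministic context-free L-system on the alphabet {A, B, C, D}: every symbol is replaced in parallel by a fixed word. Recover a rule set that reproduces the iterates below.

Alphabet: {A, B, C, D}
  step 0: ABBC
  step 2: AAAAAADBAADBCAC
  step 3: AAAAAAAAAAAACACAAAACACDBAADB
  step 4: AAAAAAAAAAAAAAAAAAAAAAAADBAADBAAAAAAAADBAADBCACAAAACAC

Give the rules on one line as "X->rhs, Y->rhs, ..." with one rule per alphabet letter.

A->AA, B->AC, C->DB, D->C

  step 3 ⇒ step 4: AAAAAAAAAAAACACAAAACACDBAADB ⇒ AA·AA·AA·AA·AA·AA·AA·AA·AA·AA·AA·AA·DB·AA·DB·AA·AA·AA·AA·DB·AA·DB·C·AC·AA·AA·C·AC
    A ↦ AA
    B ↦ AC
    C ↦ DB
    D ↦ C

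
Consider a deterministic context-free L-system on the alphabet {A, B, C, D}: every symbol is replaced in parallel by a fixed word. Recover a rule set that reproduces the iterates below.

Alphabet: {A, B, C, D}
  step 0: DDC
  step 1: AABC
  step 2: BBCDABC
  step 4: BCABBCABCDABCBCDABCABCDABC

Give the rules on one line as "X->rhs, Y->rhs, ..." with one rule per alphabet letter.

A->B, B->CDA, C->BC, D->A

  step 1 ⇒ step 2: AABC ⇒ B·B·CDA·BC
    A ↦ B
    B ↦ CDA
    C ↦ BC
  step 0 ⇒ step 1: DDC ⇒ A·A·BC
    D ↦ A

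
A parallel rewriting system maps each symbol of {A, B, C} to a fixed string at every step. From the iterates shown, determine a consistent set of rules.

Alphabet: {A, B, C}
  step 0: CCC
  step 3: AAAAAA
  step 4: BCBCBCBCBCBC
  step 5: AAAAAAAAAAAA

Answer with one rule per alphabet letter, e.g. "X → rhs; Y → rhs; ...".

A->BC, B->A, C->A

  step 4 ⇒ step 5: BCBCBCBCBCBC ⇒ A·A·A·A·A·A·A·A·A·A·A·A
    B ↦ A
    C ↦ A
  step 3 ⇒ step 4: AAAAAA ⇒ BC·BC·BC·BC·BC·BC
    A ↦ BC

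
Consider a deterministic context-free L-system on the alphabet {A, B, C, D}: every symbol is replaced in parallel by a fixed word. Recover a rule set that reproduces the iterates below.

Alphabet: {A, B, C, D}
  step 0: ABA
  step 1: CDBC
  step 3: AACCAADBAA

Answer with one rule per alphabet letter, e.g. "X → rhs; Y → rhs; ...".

  step 0 ⇒ step 1: ABA ⇒ C·DB·C
    A ↦ C
    B ↦ DB
    C ↦ D  (constrained at step 1)
    D ↦ AA  (constrained at step 1)

A->C, B->DB, C->D, D->AA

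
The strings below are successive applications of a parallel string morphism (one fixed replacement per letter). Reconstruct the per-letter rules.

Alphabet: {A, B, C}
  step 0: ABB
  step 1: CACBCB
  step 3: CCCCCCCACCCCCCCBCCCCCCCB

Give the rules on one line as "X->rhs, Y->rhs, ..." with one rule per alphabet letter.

A->CA, B->CB, C->CC

  step 0 ⇒ step 1: ABB ⇒ CA·CB·CB
    A ↦ CA
    B ↦ CB
    C ↦ CC  (constrained at step 1)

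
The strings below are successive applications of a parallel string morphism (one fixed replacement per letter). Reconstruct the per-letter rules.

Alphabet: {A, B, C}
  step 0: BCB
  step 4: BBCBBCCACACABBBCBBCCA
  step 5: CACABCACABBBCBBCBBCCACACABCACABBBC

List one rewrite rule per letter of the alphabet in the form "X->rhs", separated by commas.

A->BC, B->CA, C->B

  step 4 ⇒ step 5: BBCBBCCACACABBBCBBCCA ⇒ CA·CA·B·CA·CA·B·B·BC·B·BC·B·BC·CA·CA·CA·B·CA·CA·B·B·BC
    A ↦ BC
    B ↦ CA
    C ↦ B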